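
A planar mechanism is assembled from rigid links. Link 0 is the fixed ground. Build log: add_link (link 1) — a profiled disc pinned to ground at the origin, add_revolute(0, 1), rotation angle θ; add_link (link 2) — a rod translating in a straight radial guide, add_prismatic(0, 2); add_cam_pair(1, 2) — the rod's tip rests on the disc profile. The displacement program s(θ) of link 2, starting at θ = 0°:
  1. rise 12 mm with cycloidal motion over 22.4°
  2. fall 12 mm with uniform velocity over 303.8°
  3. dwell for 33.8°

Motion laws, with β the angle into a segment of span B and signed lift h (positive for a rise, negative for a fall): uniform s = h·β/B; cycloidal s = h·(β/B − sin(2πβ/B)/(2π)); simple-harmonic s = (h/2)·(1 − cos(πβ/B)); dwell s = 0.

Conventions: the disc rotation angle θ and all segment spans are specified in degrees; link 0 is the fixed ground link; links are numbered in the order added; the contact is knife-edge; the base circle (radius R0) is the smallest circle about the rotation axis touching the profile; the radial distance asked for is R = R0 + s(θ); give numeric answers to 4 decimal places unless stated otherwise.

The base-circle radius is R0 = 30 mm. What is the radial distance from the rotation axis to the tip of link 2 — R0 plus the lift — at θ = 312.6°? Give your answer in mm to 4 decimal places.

seg 1 [0°–22.4°] cycloidal, h=12: full span → s += 12 → s = 12.0000
seg 2 [22.4°–326.2°] uniform, h=-12: θ=312.6° here. β=290.2, B=303.8. -12·290.2/303.8 = -11.4628 → s = 0.5372
R = R0 + s = 30 + 0.5372 = 30.5372

30.5372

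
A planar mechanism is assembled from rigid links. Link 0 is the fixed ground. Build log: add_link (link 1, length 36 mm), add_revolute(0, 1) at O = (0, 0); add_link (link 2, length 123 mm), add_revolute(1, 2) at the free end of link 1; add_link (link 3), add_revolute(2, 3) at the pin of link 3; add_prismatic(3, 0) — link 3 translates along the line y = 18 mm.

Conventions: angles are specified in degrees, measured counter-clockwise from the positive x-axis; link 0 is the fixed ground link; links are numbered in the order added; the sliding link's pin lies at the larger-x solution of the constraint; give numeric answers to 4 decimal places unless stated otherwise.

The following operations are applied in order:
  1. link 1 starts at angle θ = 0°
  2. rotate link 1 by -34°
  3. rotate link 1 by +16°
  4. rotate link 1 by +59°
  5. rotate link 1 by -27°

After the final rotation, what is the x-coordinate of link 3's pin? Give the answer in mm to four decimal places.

geometry: r = 36 mm, L = 123 mm, e = 18 mm; θ starts at 0°
rotate link 1 by -34°: θ ← 0° -34° = -34°
rotate link 1 by +16°: θ ← -34° +16° = -18°
rotate link 1 by +59°: θ ← -18° +59° = 41°
rotate link 1 by -27°: θ ← 41° -27° = 14°
crank pin P = (r cos θ, r sin θ) = (34.930646, 8.709188)
h = r sin θ − e = 8.709188 − 18 = -9.290812
x = r cos θ + √(L² − h²) = 34.930646 + 122.648607 = 157.579253

157.5793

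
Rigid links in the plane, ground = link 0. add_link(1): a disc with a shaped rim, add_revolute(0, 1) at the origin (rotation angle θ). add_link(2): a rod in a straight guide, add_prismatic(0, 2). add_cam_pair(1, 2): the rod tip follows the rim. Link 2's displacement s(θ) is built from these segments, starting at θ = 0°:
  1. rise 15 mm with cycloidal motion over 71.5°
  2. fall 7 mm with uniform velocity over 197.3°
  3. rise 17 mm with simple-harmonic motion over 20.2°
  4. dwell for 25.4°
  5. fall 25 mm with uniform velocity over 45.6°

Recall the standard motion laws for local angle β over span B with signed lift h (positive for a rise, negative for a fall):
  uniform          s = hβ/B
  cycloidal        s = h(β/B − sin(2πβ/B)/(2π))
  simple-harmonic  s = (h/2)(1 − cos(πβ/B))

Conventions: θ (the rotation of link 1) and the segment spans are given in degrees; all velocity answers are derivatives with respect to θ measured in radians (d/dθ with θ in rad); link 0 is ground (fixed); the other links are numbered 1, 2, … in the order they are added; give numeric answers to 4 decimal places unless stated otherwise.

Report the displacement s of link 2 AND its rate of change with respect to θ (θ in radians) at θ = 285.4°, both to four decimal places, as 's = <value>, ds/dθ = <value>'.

segment 1 (0° to 71.5°, cycloidal, h = 15) is passed completely: s = 0.0000 + (15) = 15.0000
segment 2 (71.5° to 268.8°, uniform, h = -7) is passed completely: s = 15.0000 + (-7) = 8.0000
θ = 285.4° falls in segment 3 (268.8° to 289°, simple-harmonic, h = 17): β = 285.4 − 268.8 = 16.6°, B = 20.2°; Δs = 17/2·(1 − cos(π·0.8218)) = 15.7022; s = 8.0000 + 15.7022 = 23.7022
velocity in seg [268.8°–289°] (simple-harmonic), θ in radians: β = 16.6° = 0.2897 rad, B = 20.2° = 0.3526 rad; ds/dθ = (πh/(2B)) sin(πβ/B) = (π·17/(2·0.3526)) sin(π·0.8218) = 40.226210 mm/rad

s = 23.7022, ds/dθ = 40.2262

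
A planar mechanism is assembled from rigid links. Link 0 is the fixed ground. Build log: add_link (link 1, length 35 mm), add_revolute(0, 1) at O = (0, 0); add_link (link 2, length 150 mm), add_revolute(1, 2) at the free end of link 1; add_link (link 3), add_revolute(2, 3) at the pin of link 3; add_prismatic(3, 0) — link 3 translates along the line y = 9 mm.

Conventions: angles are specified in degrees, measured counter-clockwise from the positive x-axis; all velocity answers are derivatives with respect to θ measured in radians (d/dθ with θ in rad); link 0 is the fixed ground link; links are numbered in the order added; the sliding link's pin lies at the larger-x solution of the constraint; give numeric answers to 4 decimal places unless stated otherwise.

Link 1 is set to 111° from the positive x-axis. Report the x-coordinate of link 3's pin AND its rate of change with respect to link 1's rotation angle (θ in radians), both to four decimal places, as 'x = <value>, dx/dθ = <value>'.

geometry: r = 35 mm, L = 150 mm, e = 9 mm
crank pin P = (r cos θ, r sin θ) = (-12.542878, 32.675315)
h = r sin θ − e = 32.675315 − 9 = 23.675315
x = r cos θ + √(L² − h²) = -12.542878 + 148.119815 = 135.576936
dx/dθ = −r sin θ − h·r cos θ/√(L² − h²) (θ in radians; h = 23.675315) = -30.670475

x = 135.5769, dx/dθ = -30.6705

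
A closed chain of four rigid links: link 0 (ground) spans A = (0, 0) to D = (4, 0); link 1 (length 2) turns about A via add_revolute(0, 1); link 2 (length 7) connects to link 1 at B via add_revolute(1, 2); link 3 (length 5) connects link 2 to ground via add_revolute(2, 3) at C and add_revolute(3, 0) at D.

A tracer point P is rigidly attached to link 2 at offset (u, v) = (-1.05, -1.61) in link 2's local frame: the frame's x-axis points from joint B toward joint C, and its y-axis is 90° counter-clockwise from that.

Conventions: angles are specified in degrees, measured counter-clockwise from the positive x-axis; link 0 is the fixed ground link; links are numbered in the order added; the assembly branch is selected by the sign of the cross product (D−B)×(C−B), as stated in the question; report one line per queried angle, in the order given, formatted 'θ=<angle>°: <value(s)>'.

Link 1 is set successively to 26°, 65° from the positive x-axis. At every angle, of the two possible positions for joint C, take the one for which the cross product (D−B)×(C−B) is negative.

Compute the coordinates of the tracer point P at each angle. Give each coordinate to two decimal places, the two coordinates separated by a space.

A=(0,0), D=(4.00,0)
θ=26°: B = A + 2.00·(cos26°, sin26°) = (1.7976, 0.8767)
θ=26°: |BD| = 2.3705
θ=26°: circle(B,7.00) ∩ circle(D,5.00): a=6.2475, h=3.1574
θ=26°:   candidates: C₊=(8.7698,1.4996) cross=7.485; C₋=(6.4343,-4.3674) cross=-7.485
θ=26°:   branch - wants cross < 0 → take C=(6.4343,-4.3674) (cross=-7.485)
θ=26°: ex = (C−B)/|BC| = (0.6624,-0.7492); ey = (0.7492,0.6624)
θ=26°: P = B + -1.05·ex + -1.61·ey = (-0.1041,0.5969)
θ=65°: B = A + 2.00·(cos65°, sin65°) = (0.8452, 1.8126)
θ=65°: |BD| = 3.6384
θ=65°: circle(B,7.00) ∩ circle(D,5.00): a=5.1173, h=4.7763
θ=65°:   candidates: C₊=(7.6618,3.4046) cross=17.378; C₋=(2.9029,-4.8781) cross=-17.378
θ=65°:   branch - wants cross < 0 → take C=(2.9029,-4.8781) (cross=-17.378)
θ=65°: ex = (C−B)/|BC| = (0.2939,-0.9558); ey = (0.9558,0.2939)
θ=65°: P = B + -1.05·ex + -1.61·ey = (-1.0023,2.3430)

θ=26°: -0.10 0.60
θ=65°: -1.00 2.34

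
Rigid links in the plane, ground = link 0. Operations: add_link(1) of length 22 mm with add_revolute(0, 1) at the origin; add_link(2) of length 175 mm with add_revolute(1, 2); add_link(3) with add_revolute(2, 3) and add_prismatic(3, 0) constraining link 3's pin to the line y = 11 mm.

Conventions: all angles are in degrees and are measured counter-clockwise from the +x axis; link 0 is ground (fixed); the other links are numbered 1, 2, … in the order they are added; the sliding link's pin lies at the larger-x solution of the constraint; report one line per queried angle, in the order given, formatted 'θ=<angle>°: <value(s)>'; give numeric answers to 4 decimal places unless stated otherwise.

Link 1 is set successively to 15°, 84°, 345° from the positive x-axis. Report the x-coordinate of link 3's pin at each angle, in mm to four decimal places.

geometry: r = 22 mm, L = 175 mm, e = 11 mm
θ=15°: crank pin P = (r cos θ, r sin θ) = (21.250368, 5.694019)
θ=15°: h = r sin θ − e = 5.694019 − 11 = -5.305981
θ=15°: x = r cos θ + √(L² − h²) = 21.250368 + 174.919543 = 196.169911
θ=84°: crank pin P = (r cos θ, r sin θ) = (2.299626, 21.879482)
θ=84°: h = r sin θ − e = 21.879482 − 11 = 10.879482
θ=84°: x = r cos θ + √(L² − h²) = 2.299626 + 174.661492 = 176.961118
θ=345°: crank pin P = (r cos θ, r sin θ) = (21.250368, -5.694019)
θ=345°: h = r sin θ − e = -5.694019 − 11 = -16.694019
θ=345°: x = r cos θ + √(L² − h²) = 21.250368 + 174.201922 = 195.452290

θ=15°: 196.1699
θ=84°: 176.9611
θ=345°: 195.4523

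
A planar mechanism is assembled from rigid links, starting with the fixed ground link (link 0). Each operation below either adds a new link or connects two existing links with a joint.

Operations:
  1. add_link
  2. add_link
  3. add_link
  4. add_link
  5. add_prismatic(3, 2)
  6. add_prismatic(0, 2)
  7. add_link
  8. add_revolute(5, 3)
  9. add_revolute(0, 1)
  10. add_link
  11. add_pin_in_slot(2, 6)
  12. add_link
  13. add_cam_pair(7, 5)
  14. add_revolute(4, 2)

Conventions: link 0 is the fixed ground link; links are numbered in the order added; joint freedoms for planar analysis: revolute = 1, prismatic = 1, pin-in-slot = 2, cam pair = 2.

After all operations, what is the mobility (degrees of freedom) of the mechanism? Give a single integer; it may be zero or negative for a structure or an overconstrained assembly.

(L,J1,J2)=(1,0,0); link0 fixed
link1: (2,0,0)
link2: (3,0,0)
link3: (4,0,0)
link4: (5,0,0)
P 3-2 [J1]: (5,1,0)
P 0-2 [J1]: (5,2,0)
link5: (6,2,0)
R 5-3 [J1]: (6,3,0)
R 0-1 [J1]: (6,4,0)
link6: (7,4,0)
PS 2-6 [J2]: (7,4,1)
link7: (8,4,1)
C 7-5 [J2]: (8,4,2)
R 4-2 [J1]: (8,5,2)
Grübler: 3·7 − 2·5 − 2 = 9

M = 9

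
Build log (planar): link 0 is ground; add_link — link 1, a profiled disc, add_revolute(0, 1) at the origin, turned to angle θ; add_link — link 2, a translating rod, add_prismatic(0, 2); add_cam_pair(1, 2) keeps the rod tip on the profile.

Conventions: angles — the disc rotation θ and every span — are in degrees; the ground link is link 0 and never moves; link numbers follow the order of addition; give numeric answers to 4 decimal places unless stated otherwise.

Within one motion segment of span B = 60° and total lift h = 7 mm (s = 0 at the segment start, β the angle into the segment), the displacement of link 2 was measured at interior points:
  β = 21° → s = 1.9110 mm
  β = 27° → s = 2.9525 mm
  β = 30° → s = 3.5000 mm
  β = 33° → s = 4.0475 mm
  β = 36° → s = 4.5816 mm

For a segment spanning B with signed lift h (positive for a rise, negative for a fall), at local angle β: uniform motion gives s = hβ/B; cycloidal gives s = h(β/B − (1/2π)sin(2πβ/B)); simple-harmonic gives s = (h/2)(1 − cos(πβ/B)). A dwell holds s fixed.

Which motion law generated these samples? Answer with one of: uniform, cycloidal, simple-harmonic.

candidates at β/B = r: uniform s = h·r (linear in β); cycloidal s = h·(r − sin(2πr)/(2π)); simple-harmonic s = (h/2)(1 − cos(πr))
β=21°: printed 1.9110 | uniform 2.4500, cycloidal 1.5487, simple-harmonic 1.9110
β=27°: printed 2.9525 | uniform 3.1500, cycloidal 2.8057, simple-harmonic 2.9525
β=30°: printed 3.5000 | uniform 3.5000, cycloidal 3.5000, simple-harmonic 3.5000
β=33°: printed 4.0475 | uniform 3.8500, cycloidal 4.1943, simple-harmonic 4.0475
β=36°: printed 4.5816 | uniform 4.2000, cycloidal 4.8548, simple-harmonic 4.5816
only one law matches every sample → simple-harmonic

simple-harmonic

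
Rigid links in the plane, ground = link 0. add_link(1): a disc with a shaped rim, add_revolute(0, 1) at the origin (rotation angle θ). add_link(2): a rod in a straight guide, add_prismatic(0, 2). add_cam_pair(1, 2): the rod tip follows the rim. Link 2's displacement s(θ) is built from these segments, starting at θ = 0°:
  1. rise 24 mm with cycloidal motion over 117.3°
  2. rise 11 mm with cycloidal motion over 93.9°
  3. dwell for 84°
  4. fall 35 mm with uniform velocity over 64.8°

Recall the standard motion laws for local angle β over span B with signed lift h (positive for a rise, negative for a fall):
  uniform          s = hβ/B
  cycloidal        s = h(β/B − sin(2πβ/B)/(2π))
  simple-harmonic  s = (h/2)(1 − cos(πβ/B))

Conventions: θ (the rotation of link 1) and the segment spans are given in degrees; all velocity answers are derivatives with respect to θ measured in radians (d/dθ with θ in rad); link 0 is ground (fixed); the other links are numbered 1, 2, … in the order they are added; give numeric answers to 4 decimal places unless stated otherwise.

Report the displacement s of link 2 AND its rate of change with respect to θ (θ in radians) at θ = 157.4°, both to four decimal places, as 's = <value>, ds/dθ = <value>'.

segment 1 (0° to 117.3°, cycloidal, h = 24) is passed completely: s = 0.0000 + (24) = 24.0000
θ = 157.4° falls in segment 2 (117.3° to 211.2°, cycloidal, h = 11): β = 157.4 − 117.3 = 40.1°, B = 93.9°; Δs = 11·(0.4271 − sin(2π·0.4271)/(2π)) = 3.9229; s = 24.0000 + 3.9229 = 27.9229
velocity in seg [117.3°–211.2°] (cycloidal), θ in radians: β = 40.1° = 0.6999 rad, B = 93.9° = 1.6389 rad; ds/dθ = (h/B)(1 − cos(2πβ/B)) = (11/1.6389)(1 − cos(2π·0.4271)) = 12.731124 mm/rad

s = 27.9229, ds/dθ = 12.7311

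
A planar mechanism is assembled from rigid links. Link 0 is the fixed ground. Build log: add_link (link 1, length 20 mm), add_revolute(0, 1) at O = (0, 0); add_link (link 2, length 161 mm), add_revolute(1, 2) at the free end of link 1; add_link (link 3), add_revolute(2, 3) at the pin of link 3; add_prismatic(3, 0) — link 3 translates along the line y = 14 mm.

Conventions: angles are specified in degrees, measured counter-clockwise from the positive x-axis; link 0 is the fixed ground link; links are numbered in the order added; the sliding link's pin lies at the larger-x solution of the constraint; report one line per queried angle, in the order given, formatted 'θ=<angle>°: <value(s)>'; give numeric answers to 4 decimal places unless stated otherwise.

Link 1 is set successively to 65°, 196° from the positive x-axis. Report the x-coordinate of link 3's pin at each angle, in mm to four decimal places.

geometry: r = 20 mm, L = 161 mm, e = 14 mm
θ=65°: crank pin P = (r cos θ, r sin θ) = (8.452365, 18.126156)
θ=65°: h = r sin θ − e = 18.126156 − 14 = 4.126156
θ=65°: x = r cos θ + √(L² − h²) = 8.452365 + 160.947118 = 169.399483
θ=196°: crank pin P = (r cos θ, r sin θ) = (-19.225234, -5.512747)
θ=196°: h = r sin θ − e = -5.512747 − 14 = -19.512747
θ=196°: x = r cos θ + √(L² − h²) = -19.225234 + 159.813181 = 140.587947

θ=65°: 169.3995
θ=196°: 140.5879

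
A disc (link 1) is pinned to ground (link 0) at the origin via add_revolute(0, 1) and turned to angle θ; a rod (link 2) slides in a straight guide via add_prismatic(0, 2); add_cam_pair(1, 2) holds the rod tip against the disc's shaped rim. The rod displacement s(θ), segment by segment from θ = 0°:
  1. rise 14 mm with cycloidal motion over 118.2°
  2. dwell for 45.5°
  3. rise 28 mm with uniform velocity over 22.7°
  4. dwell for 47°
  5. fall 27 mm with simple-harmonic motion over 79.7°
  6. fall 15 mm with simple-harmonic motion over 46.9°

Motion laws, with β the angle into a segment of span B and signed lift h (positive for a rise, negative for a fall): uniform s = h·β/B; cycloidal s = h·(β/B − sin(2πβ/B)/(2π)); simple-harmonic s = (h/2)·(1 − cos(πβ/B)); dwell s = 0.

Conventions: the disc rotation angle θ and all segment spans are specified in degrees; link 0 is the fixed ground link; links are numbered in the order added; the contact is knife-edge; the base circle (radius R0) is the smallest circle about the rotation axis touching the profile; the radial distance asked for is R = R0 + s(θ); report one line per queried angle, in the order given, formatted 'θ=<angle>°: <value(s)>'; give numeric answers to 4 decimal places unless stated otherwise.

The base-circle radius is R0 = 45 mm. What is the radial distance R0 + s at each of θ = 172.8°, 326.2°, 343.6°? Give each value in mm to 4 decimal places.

segment 1 (0° to 118.2°, cycloidal, h = 14) is passed completely: s = 0.0000 + (14) = 14.0000
segment 2 (118.2° to 163.7°, dwell): s unchanged at 14.0000
θ = 172.8° falls in segment 3 (163.7° to 186.4°, uniform, h = 28): β = 172.8 − 163.7 = 9.1°, B = 22.7°; Δs = 28·9.1/22.7 = 11.2247; s = 14.0000 + 11.2247 = 25.2247
segment 3 (163.7° to 186.4°, uniform, h = 28) is passed completely: s = 14.0000 + (28) = 42.0000
segment 4 (186.4° to 233.4°, dwell): s unchanged at 42.0000
segment 5 (233.4° to 313.1°, simple-harmonic, h = -27) is passed completely: s = 42.0000 + (-27) = 15.0000
θ = 326.2° falls in segment 6 (313.1° to 360°, simple-harmonic, h = -15): β = 326.2 − 313.1 = 13.1°, B = 46.9°; Δs = -15/2·(1 − cos(π·0.2793)) = -2.7069; s = 15.0000 − 2.7069 = 12.2931
θ = 343.6° falls in segment 6 (313.1° to 360°, simple-harmonic, h = -15): β = 343.6 − 313.1 = 30.5°, B = 46.9°; Δs = -15/2·(1 − cos(π·0.6503)) = -10.9116; s = 15.0000 − 10.9116 = 4.0884
θ=172.8°: R = R0 + s = 45 + 25.2247 = 70.2247
θ=326.2°: R = R0 + s = 45 + 12.2931 = 57.2931
θ=343.6°: R = R0 + s = 45 + 4.0884 = 49.0884

θ=172.8°: 70.2247
θ=326.2°: 57.2931
θ=343.6°: 49.0884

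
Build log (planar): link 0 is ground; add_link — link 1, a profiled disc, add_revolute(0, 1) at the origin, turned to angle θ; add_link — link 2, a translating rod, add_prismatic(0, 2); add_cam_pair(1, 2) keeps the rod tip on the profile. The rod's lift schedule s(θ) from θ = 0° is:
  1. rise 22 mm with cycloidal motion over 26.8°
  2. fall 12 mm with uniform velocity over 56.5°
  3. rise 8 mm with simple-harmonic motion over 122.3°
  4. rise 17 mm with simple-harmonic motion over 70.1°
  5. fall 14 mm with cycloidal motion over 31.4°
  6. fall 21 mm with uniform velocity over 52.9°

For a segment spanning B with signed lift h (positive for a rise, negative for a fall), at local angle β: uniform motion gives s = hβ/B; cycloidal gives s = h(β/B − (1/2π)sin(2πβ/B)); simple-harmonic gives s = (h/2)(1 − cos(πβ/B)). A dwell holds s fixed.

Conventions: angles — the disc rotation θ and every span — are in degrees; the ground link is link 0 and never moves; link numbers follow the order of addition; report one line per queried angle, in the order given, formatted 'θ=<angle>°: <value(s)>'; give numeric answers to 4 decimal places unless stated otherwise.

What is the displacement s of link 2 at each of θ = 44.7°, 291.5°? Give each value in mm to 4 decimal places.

seg 1 [0°–26.8°] cycloidal, h=22: full span → s += 22 → s = 22.0000
seg 2 [26.8°–83.3°] uniform, h=-12: θ=44.7° here. β=17.9, B=56.5. -12·17.9/56.5 = -3.8018 → s = 18.1982
seg 2 [26.8°–83.3°] uniform, h=-12: full span → s += -12 → s = 10.0000
seg 3 [83.3°–205.6°] simple-harmonic, h=8: full span → s += 8 → s = 18.0000
seg 4 [205.6°–275.7°] simple-harmonic, h=17: full span → s += 17 → s = 35.0000
seg 5 [275.7°–307.1°] cycloidal, h=-14: θ=291.5° here. β=15.8, B=31.4. -14·(0.5032 − sin(2π·0.5032)/(2π)) = -7.0892 → s = 27.9108

θ=44.7°: 18.1982
θ=291.5°: 27.9108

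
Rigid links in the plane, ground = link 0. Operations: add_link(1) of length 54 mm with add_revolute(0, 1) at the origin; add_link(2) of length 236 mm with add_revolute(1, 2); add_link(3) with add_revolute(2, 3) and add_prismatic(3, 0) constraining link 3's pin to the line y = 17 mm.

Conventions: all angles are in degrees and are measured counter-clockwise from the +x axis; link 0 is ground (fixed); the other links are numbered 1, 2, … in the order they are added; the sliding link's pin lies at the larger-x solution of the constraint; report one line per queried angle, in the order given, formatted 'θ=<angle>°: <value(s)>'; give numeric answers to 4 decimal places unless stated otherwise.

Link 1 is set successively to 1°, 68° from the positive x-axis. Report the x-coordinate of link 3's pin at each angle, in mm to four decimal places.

geometry: r = 54 mm, L = 236 mm, e = 17 mm
θ=1°: crank pin P = (r cos θ, r sin θ) = (53.991776, 0.942430)
θ=1°: h = r sin θ − e = 0.942430 − 17 = -16.057570
θ=1°: x = r cos θ + √(L² − h²) = 53.991776 + 235.453083 = 289.444859
θ=68°: crank pin P = (r cos θ, r sin θ) = (20.228756, 50.067928)
θ=68°: h = r sin θ − e = 50.067928 − 17 = 33.067928
θ=68°: x = r cos θ + √(L² − h²) = 20.228756 + 233.671804 = 253.900560

θ=1°: 289.4449
θ=68°: 253.9006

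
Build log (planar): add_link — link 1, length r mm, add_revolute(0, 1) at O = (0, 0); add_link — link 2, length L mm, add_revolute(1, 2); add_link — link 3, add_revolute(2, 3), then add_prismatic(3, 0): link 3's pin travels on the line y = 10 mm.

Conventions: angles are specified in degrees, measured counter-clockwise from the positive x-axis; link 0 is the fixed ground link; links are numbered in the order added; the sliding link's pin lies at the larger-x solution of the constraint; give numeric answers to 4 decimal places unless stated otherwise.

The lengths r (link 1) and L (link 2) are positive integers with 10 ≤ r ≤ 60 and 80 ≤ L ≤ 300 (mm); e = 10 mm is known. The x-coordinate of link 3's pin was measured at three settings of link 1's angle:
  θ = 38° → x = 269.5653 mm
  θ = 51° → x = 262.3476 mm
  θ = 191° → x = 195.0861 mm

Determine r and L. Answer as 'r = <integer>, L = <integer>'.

constraint per measurement: (x − r cos θ)² + (r sin θ − e)² = L²
subtracting the θ₁ and θ₂ equations cancels the r² and L² terms:
r = (x₁² − x₂²) / (2[(x₁cos θ₁ + e sin θ₁) − (x₂cos θ₂ + e sin θ₂)]) = 41.9998 → r = 42
L² = (x₁ − r cos θ₁)² + (r sin θ₁ − e)² = 56168.9855 → L = 237.0000 → L = 237
check at θ₃=191°: x = 195.0861 (printed 195.0861) ✓

r = 42, L = 237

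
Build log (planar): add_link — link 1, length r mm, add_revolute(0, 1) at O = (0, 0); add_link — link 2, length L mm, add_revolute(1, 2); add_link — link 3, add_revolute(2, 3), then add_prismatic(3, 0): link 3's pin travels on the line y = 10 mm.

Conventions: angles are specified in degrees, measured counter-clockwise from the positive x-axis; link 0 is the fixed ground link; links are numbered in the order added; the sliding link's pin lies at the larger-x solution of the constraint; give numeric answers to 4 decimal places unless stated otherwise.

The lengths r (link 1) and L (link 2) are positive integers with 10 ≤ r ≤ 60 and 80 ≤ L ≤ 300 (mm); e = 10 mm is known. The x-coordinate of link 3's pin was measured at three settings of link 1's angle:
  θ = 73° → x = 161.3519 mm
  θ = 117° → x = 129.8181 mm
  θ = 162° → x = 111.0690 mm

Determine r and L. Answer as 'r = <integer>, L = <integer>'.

constraint per measurement: (x − r cos θ)² + (r sin θ − e)² = L²
subtracting the θ₁ and θ₂ equations cancels the r² and L² terms:
r = (x₁² − x₂²) / (2[(x₁cos θ₁ + e sin θ₁) − (x₂cos θ₂ + e sin θ₂)]) = 43.0000 → r = 43
L² = (x₁ − r cos θ₁)² + (r sin θ₁ − e)² = 23103.9868 → L = 152.0000 → L = 152
check at θ₃=162°: x = 111.0690 (printed 111.0690) ✓

r = 43, L = 152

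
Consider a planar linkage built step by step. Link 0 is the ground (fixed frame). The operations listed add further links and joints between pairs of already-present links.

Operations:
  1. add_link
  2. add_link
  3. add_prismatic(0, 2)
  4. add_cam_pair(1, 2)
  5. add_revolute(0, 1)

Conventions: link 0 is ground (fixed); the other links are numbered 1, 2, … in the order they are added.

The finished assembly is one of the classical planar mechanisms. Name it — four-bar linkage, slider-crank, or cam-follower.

links: 3 (incl. ground); joints: 1 revolute, 1 prismatic, 1 higher (cam) pair, forming one closed loop
3 links, revolute + prismatic + higher pair in one loop → cam-follower

cam-follower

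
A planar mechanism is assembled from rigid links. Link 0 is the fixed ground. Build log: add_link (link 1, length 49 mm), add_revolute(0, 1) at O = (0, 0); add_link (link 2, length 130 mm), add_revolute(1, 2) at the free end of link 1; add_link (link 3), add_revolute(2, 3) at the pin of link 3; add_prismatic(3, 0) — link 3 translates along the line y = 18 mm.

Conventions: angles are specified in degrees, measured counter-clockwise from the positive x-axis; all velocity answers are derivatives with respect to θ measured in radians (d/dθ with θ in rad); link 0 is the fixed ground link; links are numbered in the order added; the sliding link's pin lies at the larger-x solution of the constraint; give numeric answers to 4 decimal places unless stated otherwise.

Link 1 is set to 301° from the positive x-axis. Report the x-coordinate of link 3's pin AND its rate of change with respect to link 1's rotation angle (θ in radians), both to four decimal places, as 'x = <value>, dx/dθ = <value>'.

geometry: r = 49 mm, L = 130 mm, e = 18 mm
crank pin P = (r cos θ, r sin θ) = (25.236866, -42.001198)
h = r sin θ − e = -42.001198 − 18 = -60.001198
x = r cos θ + √(L² − h²) = 25.236866 + 115.325003 = 140.561868
dx/dθ = −r sin θ − h·r cos θ/√(L² − h²) (θ in radians; h = -60.001198) = 55.131413

x = 140.5619, dx/dθ = 55.1314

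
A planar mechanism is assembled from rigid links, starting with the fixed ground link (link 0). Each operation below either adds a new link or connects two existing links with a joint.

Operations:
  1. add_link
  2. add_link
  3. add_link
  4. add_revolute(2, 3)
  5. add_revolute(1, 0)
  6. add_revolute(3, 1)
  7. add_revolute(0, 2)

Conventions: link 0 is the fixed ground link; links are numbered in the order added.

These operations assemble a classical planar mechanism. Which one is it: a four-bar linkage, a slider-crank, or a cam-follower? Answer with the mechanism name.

links: 4 (incl. ground); joints: 4 revolute, 0 prismatic, 0 higher (cam) pair, forming one closed loop
4 links in a single 4R loop → four-bar linkage

four-bar linkage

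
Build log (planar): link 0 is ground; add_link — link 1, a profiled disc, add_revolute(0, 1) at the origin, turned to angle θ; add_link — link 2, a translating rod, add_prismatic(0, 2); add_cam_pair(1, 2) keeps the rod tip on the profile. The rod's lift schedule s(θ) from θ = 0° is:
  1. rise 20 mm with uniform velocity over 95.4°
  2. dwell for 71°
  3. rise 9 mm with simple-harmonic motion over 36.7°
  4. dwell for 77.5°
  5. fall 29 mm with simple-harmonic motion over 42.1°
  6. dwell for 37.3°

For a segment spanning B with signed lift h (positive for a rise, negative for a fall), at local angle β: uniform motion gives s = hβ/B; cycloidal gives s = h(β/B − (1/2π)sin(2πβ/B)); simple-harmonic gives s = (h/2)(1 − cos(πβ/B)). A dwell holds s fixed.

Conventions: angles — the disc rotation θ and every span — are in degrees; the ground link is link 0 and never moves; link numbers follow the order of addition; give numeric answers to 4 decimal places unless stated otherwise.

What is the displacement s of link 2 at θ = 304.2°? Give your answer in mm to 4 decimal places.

seg 1 [0°–95.4°] uniform, h=20: full span → s += 20 → s = 20.0000
seg 2 [95.4°–166.4°] dwell: s stays 20.0000
seg 3 [166.4°–203.1°] simple-harmonic, h=9: full span → s += 9 → s = 29.0000
seg 4 [203.1°–280.6°] dwell: s stays 29.0000
seg 5 [280.6°–322.7°] simple-harmonic, h=-29: θ=304.2° here. β=23.6, B=42.1. -29/2·(1 − cos(π·0.5606)) = -17.2425 → s = 11.7575

11.7575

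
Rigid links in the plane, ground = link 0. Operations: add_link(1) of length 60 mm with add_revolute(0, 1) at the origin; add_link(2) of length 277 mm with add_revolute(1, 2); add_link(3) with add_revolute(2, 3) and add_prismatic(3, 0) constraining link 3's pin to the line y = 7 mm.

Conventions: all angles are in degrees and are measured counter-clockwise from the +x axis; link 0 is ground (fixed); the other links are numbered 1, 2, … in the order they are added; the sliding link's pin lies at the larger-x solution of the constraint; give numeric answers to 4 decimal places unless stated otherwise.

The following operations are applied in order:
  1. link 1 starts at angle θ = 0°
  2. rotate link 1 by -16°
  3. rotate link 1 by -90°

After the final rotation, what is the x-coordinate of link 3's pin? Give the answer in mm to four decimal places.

geometry: r = 60 mm, L = 277 mm, e = 7 mm; θ starts at 0°
rotate link 1 by -16°: θ ← 0° -16° = -16°
rotate link 1 by -90°: θ ← -16° -90° = -106°
crank pin P = (r cos θ, r sin θ) = (-16.538241, -57.675702)
h = r sin θ − e = -57.675702 − 7 = -64.675702
x = r cos θ + √(L² − h²) = -16.538241 + 269.343746 = 252.805505

252.8055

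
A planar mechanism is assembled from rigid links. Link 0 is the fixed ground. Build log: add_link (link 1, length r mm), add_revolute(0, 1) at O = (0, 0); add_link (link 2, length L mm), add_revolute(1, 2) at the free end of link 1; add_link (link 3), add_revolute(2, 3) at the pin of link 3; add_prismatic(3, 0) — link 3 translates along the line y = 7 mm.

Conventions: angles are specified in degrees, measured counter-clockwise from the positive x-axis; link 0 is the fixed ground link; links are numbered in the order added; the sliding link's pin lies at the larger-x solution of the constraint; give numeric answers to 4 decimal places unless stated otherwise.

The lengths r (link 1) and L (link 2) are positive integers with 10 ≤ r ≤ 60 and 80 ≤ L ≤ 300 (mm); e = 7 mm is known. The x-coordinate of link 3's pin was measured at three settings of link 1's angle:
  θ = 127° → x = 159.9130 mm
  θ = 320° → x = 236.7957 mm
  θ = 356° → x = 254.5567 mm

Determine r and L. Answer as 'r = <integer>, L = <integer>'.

constraint per measurement: (x − r cos θ)² + (r sin θ − e)² = L²
subtracting the θ₁ and θ₂ equations cancels the r² and L² terms:
r = (x₁² − x₂²) / (2[(x₁cos θ₁ + e sin θ₁) − (x₂cos θ₂ + e sin θ₂)]) = 57.0000 → r = 57
L² = (x₁ − r cos θ₁)² + (r sin θ₁ − e)² = 39203.9937 → L = 198.0000 → L = 198
check at θ₃=356°: x = 254.5567 (printed 254.5567) ✓

r = 57, L = 198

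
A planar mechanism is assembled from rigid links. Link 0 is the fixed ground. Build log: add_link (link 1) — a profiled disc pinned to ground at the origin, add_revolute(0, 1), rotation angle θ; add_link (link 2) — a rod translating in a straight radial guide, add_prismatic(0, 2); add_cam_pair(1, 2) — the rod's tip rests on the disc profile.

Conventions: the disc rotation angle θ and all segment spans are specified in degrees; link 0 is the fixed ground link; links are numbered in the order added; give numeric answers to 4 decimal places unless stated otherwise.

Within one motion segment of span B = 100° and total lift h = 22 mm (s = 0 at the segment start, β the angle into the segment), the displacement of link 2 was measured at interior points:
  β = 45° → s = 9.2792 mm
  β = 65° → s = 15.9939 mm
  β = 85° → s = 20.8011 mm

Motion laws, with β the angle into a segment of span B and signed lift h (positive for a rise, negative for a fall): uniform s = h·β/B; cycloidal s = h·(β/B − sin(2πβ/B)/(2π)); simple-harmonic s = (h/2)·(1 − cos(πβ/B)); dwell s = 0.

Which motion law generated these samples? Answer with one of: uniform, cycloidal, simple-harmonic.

candidates at β/B = r: uniform s = h·r (linear in β); cycloidal s = h·(r − sin(2πr)/(2π)); simple-harmonic s = (h/2)(1 − cos(πr))
β=45°: printed 9.2792 | uniform 9.9000, cycloidal 8.8180, simple-harmonic 9.2792
β=65°: printed 15.9939 | uniform 14.3000, cycloidal 17.1327, simple-harmonic 15.9939
β=85°: printed 20.8011 | uniform 18.7000, cycloidal 21.5327, simple-harmonic 20.8011
only one law matches every sample → simple-harmonic

simple-harmonic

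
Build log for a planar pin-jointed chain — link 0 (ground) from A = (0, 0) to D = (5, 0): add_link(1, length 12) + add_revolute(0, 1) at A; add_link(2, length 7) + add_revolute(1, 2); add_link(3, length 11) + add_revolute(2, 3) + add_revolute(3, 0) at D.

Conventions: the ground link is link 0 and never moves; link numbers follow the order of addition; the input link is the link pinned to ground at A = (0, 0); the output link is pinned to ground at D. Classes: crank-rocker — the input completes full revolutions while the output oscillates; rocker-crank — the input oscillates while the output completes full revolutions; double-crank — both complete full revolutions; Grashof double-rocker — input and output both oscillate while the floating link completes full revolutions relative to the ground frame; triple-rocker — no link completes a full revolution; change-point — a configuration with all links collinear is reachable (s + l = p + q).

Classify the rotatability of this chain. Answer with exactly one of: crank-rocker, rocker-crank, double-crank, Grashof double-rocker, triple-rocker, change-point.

lengths: ground=5, input=12, coupler=7, output=11
sorted: s=5 (shortest), l=12 (longest), p+q=18
s + l = 17 vs p + q = 18
s + l < p + q (Grashof) with shortest = ground link → double-crank

double-crank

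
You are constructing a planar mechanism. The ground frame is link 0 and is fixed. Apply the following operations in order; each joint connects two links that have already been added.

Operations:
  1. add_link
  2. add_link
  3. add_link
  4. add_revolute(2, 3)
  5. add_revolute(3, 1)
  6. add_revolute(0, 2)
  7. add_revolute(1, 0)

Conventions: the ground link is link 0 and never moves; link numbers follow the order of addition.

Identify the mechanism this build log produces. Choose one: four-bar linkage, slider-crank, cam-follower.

links: 4 (incl. ground); joints: 4 revolute, 0 prismatic, 0 higher (cam) pair, forming one closed loop
4 links in a single 4R loop → four-bar linkage

four-bar linkage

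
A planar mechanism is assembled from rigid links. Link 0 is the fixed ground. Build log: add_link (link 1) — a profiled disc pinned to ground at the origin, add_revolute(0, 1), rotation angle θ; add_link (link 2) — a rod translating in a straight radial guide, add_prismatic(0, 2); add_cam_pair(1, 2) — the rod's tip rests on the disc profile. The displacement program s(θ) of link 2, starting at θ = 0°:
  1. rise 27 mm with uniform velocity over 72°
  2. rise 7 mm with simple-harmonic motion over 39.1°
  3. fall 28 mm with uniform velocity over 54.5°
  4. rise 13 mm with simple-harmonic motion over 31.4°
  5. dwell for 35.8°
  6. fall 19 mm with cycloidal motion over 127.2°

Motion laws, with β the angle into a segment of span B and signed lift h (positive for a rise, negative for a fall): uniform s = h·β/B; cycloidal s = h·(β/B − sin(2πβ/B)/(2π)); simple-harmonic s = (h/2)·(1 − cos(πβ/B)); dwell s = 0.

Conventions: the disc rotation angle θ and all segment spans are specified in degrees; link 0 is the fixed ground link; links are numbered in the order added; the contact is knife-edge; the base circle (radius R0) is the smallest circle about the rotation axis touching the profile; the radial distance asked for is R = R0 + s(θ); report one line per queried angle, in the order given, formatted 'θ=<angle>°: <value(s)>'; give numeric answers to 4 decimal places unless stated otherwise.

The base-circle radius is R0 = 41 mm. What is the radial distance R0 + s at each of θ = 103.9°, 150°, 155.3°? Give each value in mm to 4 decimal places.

seg 1 [0°–72°] uniform, h=27: full span → s += 27 → s = 27.0000
seg 2 [72°–111.1°] simple-harmonic, h=7: θ=103.9° here. β=31.9, B=39.1. 7/2·(1 − cos(π·0.8159)) = 6.4305 → s = 33.4305
seg 2 [72°–111.1°] simple-harmonic, h=7: full span → s += 7 → s = 34.0000
seg 3 [111.1°–165.6°] uniform, h=-28: θ=150° here. β=38.9, B=54.5. -28·38.9/54.5 = -19.9853 → s = 14.0147
seg 3 [111.1°–165.6°] uniform, h=-28: θ=155.3° here. β=44.2, B=54.5. -28·44.2/54.5 = -22.7083 → s = 11.2917
θ=103.9°: R = R0 + s = 41 + 33.4305 = 74.4305
θ=150°: R = R0 + s = 41 + 14.0147 = 55.0147
θ=155.3°: R = R0 + s = 41 + 11.2917 = 52.2917

θ=103.9°: 74.4305
θ=150°: 55.0147
θ=155.3°: 52.2917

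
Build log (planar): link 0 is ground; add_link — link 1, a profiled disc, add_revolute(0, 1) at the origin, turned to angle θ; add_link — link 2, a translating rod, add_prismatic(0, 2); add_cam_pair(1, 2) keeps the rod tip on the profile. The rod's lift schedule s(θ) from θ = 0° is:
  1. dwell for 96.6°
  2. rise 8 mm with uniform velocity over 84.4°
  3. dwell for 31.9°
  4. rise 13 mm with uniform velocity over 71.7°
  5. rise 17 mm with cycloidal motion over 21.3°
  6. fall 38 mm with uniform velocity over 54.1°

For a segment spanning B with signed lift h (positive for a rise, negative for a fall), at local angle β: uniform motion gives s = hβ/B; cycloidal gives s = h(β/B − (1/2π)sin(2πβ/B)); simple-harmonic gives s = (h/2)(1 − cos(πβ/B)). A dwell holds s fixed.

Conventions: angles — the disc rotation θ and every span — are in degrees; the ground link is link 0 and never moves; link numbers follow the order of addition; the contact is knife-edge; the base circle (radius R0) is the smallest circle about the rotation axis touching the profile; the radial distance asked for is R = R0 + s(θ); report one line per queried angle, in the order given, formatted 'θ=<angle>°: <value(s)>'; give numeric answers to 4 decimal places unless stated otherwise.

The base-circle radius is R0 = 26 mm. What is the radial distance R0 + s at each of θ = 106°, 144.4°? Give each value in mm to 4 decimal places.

seg 1 [0°–96.6°] dwell: s stays 0.0000
seg 2 [96.6°–181°] uniform, h=8: θ=106° here. β=9.4, B=84.4. 8·9.4/84.4 = 0.8910 → s = 0.8910
seg 2 [96.6°–181°] uniform, h=8: θ=144.4° here. β=47.8, B=84.4. 8·47.8/84.4 = 4.5308 → s = 4.5308
θ=106°: R = R0 + s = 26 + 0.8910 = 26.8910
θ=144.4°: R = R0 + s = 26 + 4.5308 = 30.5308

θ=106°: 26.8910
θ=144.4°: 30.5308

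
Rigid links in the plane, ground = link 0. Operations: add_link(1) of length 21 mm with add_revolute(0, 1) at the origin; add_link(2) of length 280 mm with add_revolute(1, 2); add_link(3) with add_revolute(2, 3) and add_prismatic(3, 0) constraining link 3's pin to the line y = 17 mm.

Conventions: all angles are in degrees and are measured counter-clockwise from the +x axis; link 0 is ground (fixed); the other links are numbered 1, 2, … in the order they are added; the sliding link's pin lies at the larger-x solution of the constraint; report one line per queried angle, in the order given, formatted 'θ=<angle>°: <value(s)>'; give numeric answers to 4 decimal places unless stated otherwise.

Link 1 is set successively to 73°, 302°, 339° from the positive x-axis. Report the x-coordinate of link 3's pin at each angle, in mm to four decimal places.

geometry: r = 21 mm, L = 280 mm, e = 17 mm
θ=73°: crank pin P = (r cos θ, r sin θ) = (6.139806, 20.082400)
θ=73°: h = r sin θ − e = 20.082400 − 17 = 3.082400
θ=73°: x = r cos θ + √(L² − h²) = 6.139806 + 279.983033 = 286.122839
θ=302°: crank pin P = (r cos θ, r sin θ) = (11.128305, -17.809010)
θ=302°: h = r sin θ − e = -17.809010 − 17 = -34.809010
θ=302°: x = r cos θ + √(L² − h²) = 11.128305 + 277.827883 = 288.956188
θ=339°: crank pin P = (r cos θ, r sin θ) = (19.605189, -7.525727)
θ=339°: h = r sin θ − e = -7.525727 − 17 = -24.525727
θ=339°: x = r cos θ + √(L² − h²) = 19.605189 + 278.923805 = 298.528993

θ=73°: 286.1228
θ=302°: 288.9562
θ=339°: 298.5290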